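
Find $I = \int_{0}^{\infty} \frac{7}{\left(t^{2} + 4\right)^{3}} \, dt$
$\frac{21 \pi}{512}$

Recall the elementary integral
$$J(a) = \int_{0}^{\infty} \frac{7}{a^{2} + t^{2}} \, dt = \frac{7 \pi}{2 a}.$$

Differentiating under the integral sign with respect to $a$,
$$\frac{dJ}{da} = \int_{0}^{\infty} - \frac{14 a}{\left(a^{2} + t^{2}\right)^{2}} \, dt = - \frac{7 \pi}{2 a^{2}},$$
so $\int_{0}^{\infty} \frac{7}{\left(a^{2} + t^{2}\right)^{2}} \, dt = \frac{7 \pi}{4 a^{3}}$.

Repeating — each differentiation of $1/(t^2+a^2)^j$ produces $-2ja/(t^2+a^2)^{j+1}$ — and dividing through by $-2ja$ at each step yields, after $2$ differentiations in total,
$$\int_{0}^{\infty} \frac{7}{\left(a^{2} + t^{2}\right)^{3}} \, dt = \frac{21 \pi}{16 a^{5}}.$$

Setting $a = 2$:
$$I = \frac{21 \pi}{512}.$$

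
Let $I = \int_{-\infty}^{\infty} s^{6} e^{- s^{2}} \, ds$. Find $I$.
$\frac{15 \sqrt{\pi}}{8}$

Consider the simpler parametrised integral
$$J(a) = \int_{-\infty}^{\infty} e^{- a s^{2}} \, ds = \frac{\sqrt{\pi}}{\sqrt{a}}.$$

Differentiating under the integral sign brings down a factor of $(-s^2)$:
$$\frac{dJ}{da} = \int_{-\infty}^{\infty} - s^{2} e^{- a s^{2}} \, ds = - \frac{\sqrt{\pi}}{2 a^{\frac{3}{2}}}.$$

Repeating $3$ times in total — each differentiation brings down another $(-s^2)$ — gives
$$\frac{d^{3}J}{da^{3}} = \int_{-\infty}^{\infty} - s^{6} e^{- a s^{2}} \, ds = - \frac{15 \sqrt{\pi}}{8 a^{\frac{7}{2}}},$$
and the integrand here is $(-1)^{3}$ times the target integrand, so $I = (-1)^{3}\,\frac{d^{3}J}{da^{3}} = \frac{15 \sqrt{\pi}}{8 a^{\frac{7}{2}}}$.

Setting $a = 1$:
$$I = \frac{15 \sqrt{\pi}}{8}.$$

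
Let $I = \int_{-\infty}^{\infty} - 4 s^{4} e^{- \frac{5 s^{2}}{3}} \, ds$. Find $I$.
$- \frac{27 \sqrt{15} \sqrt{\pi}}{125}$

Consider the simpler parametrised integral
$$J(a) = \int_{-\infty}^{\infty} - 4 e^{- a s^{2}} \, ds = - \frac{4 \sqrt{\pi}}{\sqrt{a}}.$$

Differentiating under the integral sign brings down a factor of $(-s^2)$:
$$\frac{dJ}{da} = \int_{-\infty}^{\infty} 4 s^{2} e^{- a s^{2}} \, ds = \frac{2 \sqrt{\pi}}{a^{\frac{3}{2}}}.$$

Repeating twice in total — each differentiation brings down another $(-s^2)$ — gives
$$\frac{d^{2}J}{da^{2}} = \int_{-\infty}^{\infty} - 4 s^{4} e^{- a s^{2}} \, ds = - \frac{3 \sqrt{\pi}}{a^{\frac{5}{2}}},$$
and the integrand here is exactly the target integrand, so $I = - \frac{3 \sqrt{\pi}}{a^{\frac{5}{2}}}$.

Setting $a = \frac{5}{3}$:
$$I = - \frac{27 \sqrt{15} \sqrt{\pi}}{125}.$$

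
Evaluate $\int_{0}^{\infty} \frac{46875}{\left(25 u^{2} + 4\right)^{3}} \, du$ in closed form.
$\frac{28125 \pi}{512}$

Begin with the known result
$$J(a) = \int_{0}^{\infty} \frac{3}{a^{2} + u^{2}} \, du = \frac{3 \pi}{2 a}.$$

Differentiating under the integral sign with respect to $a$,
$$\frac{dJ}{da} = \int_{0}^{\infty} - \frac{6 a}{\left(a^{2} + u^{2}\right)^{2}} \, du = - \frac{3 \pi}{2 a^{2}},$$
so $\int_{0}^{\infty} \frac{3}{\left(a^{2} + u^{2}\right)^{2}} \, du = \frac{3 \pi}{4 a^{3}}$.

Repeating — each differentiation of $1/(u^2+a^2)^j$ produces $-2ja/(u^2+a^2)^{j+1}$ — and dividing through by $-2ja$ at each step yields, after $2$ differentiations in total,
$$\int_{0}^{\infty} \frac{3}{\left(a^{2} + u^{2}\right)^{3}} \, du = \frac{9 \pi}{16 a^{5}}.$$

Setting $a = \frac{2}{5}$:
$$I = \frac{28125 \pi}{512}.$$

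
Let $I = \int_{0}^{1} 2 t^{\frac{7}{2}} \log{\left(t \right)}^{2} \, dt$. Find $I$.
$\frac{32}{729}$

Start from the elementary integral
$$J(a) = \int_{0}^{1} 2 t^{a} \, dt = \frac{2}{a + 1}.$$

Differentiating under the integral sign brings down a factor of $\ln t$:
$$\frac{dJ}{da} = \int_{0}^{1} 2 t^{a} \log{\left(t \right)} \, dt = - \frac{2}{\left(a + 1\right)^{2}}.$$

Repeating twice in total — each differentiation brings down another $\ln t$ — gives
$$\frac{d^{2}J}{da^{2}} = \int_{0}^{1} 2 t^{a} \log{\left(t \right)}^{2} \, dt = \frac{4}{\left(a + 1\right)^{3}},$$
and the integrand here is exactly the target integrand, so $I = \frac{4}{\left(a + 1\right)^{3}}$.

Setting $a = \frac{7}{2}$:
$$I = \frac{32}{729}.$$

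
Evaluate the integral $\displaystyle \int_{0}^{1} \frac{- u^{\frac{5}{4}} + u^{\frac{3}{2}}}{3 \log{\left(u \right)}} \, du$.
$\log{\left(\frac{\sqrt[3]{30}}{3} \right)}$

Replace the exponent $\frac{5}{4}$ by a parameter $a$: let $I(a) = \int_{0}^{1} \frac{u^{\frac{3}{2}} - u^{a}}{3 \log{\left(u \right)}} \, du$.

Since $\dfrac{\partial}{\partial a}\,u^{a} = u^{a} \ln u$, the $\ln u$ in the denominator cancels and
$$\frac{dI}{da} = \int_{0}^{1} - \frac{1}{3} u^{a} \, du = - \frac{1}{3} \left[\frac{u^{a+1}}{a+1}\right]_0^1 = - \frac{1}{3 a + 3}.$$

Integrating with respect to $a$ gives $I(a) = - \frac{\log{\left(a + 1 \right)}}{3} - \frac{\log{\left(2 \right)}}{3} + \frac{\log{\left(5 \right)}}{3} + C$.

At $a = \frac{3}{2}$ the integrand is identically $0$, so $I(\frac{3}{2}) = 0$. The closed form gives $0$, hence $C = 0$.

Setting $a = \frac{5}{4}$:
$$I = \log{\left(\frac{\sqrt[3]{30}}{3} \right)}.$$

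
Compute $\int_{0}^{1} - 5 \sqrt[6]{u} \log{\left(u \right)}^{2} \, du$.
$- \frac{2160}{343}$

Begin with the known integral
$$J(a) = \int_{0}^{1} - 5 u^{a} \, du = - \frac{5}{a + 1}.$$

Differentiating under the integral sign brings down a factor of $\ln u$:
$$\frac{dJ}{da} = \int_{0}^{1} - 5 u^{a} \log{\left(u \right)} \, du = \frac{5}{\left(a + 1\right)^{2}}.$$

Repeating twice in total — each differentiation brings down another $\ln u$ — gives
$$\frac{d^{2}J}{da^{2}} = \int_{0}^{1} - 5 u^{a} \log{\left(u \right)}^{2} \, du = - \frac{10}{\left(a + 1\right)^{3}},$$
and the integrand here is exactly the target integrand, so $I = - \frac{10}{\left(a + 1\right)^{3}}$.

Setting $a = \frac{1}{6}$:
$$I = - \frac{2160}{343}.$$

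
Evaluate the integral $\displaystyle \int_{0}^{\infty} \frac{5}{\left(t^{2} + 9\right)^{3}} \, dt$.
$\frac{5 \pi}{1296}$

Start from the standard arctangent integral
$$J(a) = \int_{0}^{\infty} \frac{5}{a^{2} + t^{2}} \, dt = \frac{5 \pi}{2 a}.$$

Differentiating under the integral sign with respect to $a$,
$$\frac{dJ}{da} = \int_{0}^{\infty} - \frac{10 a}{\left(a^{2} + t^{2}\right)^{2}} \, dt = - \frac{5 \pi}{2 a^{2}},$$
so $\int_{0}^{\infty} \frac{5}{\left(a^{2} + t^{2}\right)^{2}} \, dt = \frac{5 \pi}{4 a^{3}}$.

Repeating — each differentiation of $1/(t^2+a^2)^j$ produces $-2ja/(t^2+a^2)^{j+1}$ — and dividing through by $-2ja$ at each step yields, after $2$ differentiations in total,
$$\int_{0}^{\infty} \frac{5}{\left(a^{2} + t^{2}\right)^{3}} \, dt = \frac{15 \pi}{16 a^{5}}.$$

Setting $a = 3$:
$$I = \frac{5 \pi}{1296}.$$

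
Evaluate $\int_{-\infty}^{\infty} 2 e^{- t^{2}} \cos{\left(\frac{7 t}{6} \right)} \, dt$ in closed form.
$\frac{2 \sqrt{\pi}}{e^{\frac{49}{144}}}$

Let $b$ denote the cosine frequency and define $I(b) = \int_{-\infty}^{\infty} 2 e^{- t^{2}} \cos{\left(b t \right)} \, dt$.

Differentiating under the integral sign,
$$I'(b) = \int_{-\infty}^{\infty} - 2 t e^{- t^{2}} \sin{\left(b t \right)} \, dt.$$

Integrate $\int_{-\infty}^{\infty} t \sin(b t)\, e^{- t^{2}}\, dt$ by parts with $u = \sin(b t)$ and $dv = t\, e^{- t^{2}}\, dt$, giving $v = - \frac{e^{- t^{2}}}{2}$. The boundary term vanishes and
$$\int_{-\infty}^{\infty} t \sin(b t)\, e^{- t^{2}}\, dt = \frac{b}{2} \int_{-\infty}^{\infty} \cos(b t)\, e^{- t^{2}}\, dt,$$
so $I'(b) = - \frac{b}{2}\, I(b)$.

This is a separable first-order ODE; solving with the initial condition $I(0) = \int_{-\infty}^{\infty} 2 e^{- t^{2}}\,dt = 2 \sqrt{\pi}$ gives
$$I(b) = 2 \sqrt{\pi} e^{- \frac{b^{2}}{4}}.$$

Setting $b = \frac{7}{6}$:
$$I = \frac{2 \sqrt{\pi}}{e^{\frac{49}{144}}}.$$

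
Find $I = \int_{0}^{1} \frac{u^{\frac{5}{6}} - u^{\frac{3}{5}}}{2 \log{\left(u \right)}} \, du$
$- \log{\left(12 \right)} + \frac{\log{\left(165 \right)}}{2}$

Replace the exponent $\frac{5}{6}$ by a parameter $a$: let $I(a) = \int_{0}^{1} \frac{- u^{\frac{3}{5}} + u^{a}}{2 \log{\left(u \right)}} \, du$.

Since $\dfrac{\partial}{\partial a}\,u^{a} = u^{a} \ln u$, the $\ln u$ in the denominator cancels and
$$\frac{dI}{da} = \int_{0}^{1} \frac{1}{2} u^{a} \, du = \frac{1}{2} \left[\frac{u^{a+1}}{a+1}\right]_0^1 = \frac{1}{2 \left(a + 1\right)}.$$

Integrating with respect to $a$ gives $I(a) = \log{\left(\frac{\sqrt{10} \sqrt{a + 1}}{4} \right)} + C$.

At $a = \frac{3}{5}$ the integrand is identically $0$, so $I(\frac{3}{5}) = 0$. The closed form gives $0$, hence $C = 0$.

Setting $a = \frac{5}{6}$:
$$I = - \log{\left(12 \right)} + \frac{\log{\left(165 \right)}}{2}.$$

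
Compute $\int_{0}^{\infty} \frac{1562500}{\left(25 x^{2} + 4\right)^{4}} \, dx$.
$\frac{390625 \pi}{1024}$

Start from the standard arctangent integral
$$J(a) = \int_{0}^{\infty} \frac{4}{a^{2} + x^{2}} \, dx = \frac{2 \pi}{a}.$$

Differentiating under the integral sign with respect to $a$,
$$\frac{dJ}{da} = \int_{0}^{\infty} - \frac{8 a}{\left(a^{2} + x^{2}\right)^{2}} \, dx = - \frac{2 \pi}{a^{2}},$$
so $\int_{0}^{\infty} \frac{4}{\left(a^{2} + x^{2}\right)^{2}} \, dx = \frac{\pi}{a^{3}}$.

Repeating — each differentiation of $1/(x^2+a^2)^j$ produces $-2ja/(x^2+a^2)^{j+1}$ — and dividing through by $-2ja$ at each step yields, after $3$ differentiations in total,
$$\int_{0}^{\infty} \frac{4}{\left(a^{2} + x^{2}\right)^{4}} \, dx = \frac{5 \pi}{8 a^{7}}.$$

Setting $a = \frac{2}{5}$:
$$I = \frac{390625 \pi}{1024}.$$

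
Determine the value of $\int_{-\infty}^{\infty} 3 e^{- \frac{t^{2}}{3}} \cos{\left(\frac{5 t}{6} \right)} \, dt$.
$\frac{3 \sqrt{3} \sqrt{\pi}}{e^{\frac{25}{48}}}$

Treat the cosine frequency as a parameter and define $I(b) = \int_{-\infty}^{\infty} 3 e^{- \frac{t^{2}}{3}} \cos{\left(b t \right)} \, dt$.

Differentiating under the integral sign,
$$I'(b) = \int_{-\infty}^{\infty} - 3 t e^{- \frac{t^{2}}{3}} \sin{\left(b t \right)} \, dt.$$

Integrate $\int_{-\infty}^{\infty} t \sin(b t)\, e^{- \frac{t^{2}}{3}}\, dt$ by parts with $u = \sin(b t)$ and $dv = t\, e^{- \frac{t^{2}}{3}}\, dt$, giving $v = - \frac{3 e^{- \frac{t^{2}}{3}}}{2}$. The boundary term vanishes and
$$\int_{-\infty}^{\infty} t \sin(b t)\, e^{- \frac{t^{2}}{3}}\, dt = \frac{3 b}{2} \int_{-\infty}^{\infty} \cos(b t)\, e^{- \frac{t^{2}}{3}}\, dt,$$
so $I'(b) = - \frac{3 b}{2}\, I(b)$.

This is a separable first-order ODE; solving with the initial condition $I(0) = \int_{-\infty}^{\infty} 3 e^{- \frac{t^{2}}{3}}\,dt = 3 \sqrt{3} \sqrt{\pi}$ gives
$$I(b) = 3 \sqrt{3} \sqrt{\pi} e^{- \frac{3 b^{2}}{4}}.$$

Setting $b = \frac{5}{6}$:
$$I = \frac{3 \sqrt{3} \sqrt{\pi}}{e^{\frac{25}{48}}}.$$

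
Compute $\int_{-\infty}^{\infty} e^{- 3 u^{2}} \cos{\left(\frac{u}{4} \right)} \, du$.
$\frac{\sqrt{3} \sqrt{\pi}}{3 e^{\frac{1}{192}}}$

Treat the cosine frequency as a parameter and define $I(b) = \int_{-\infty}^{\infty} e^{- 3 u^{2}} \cos{\left(b u \right)} \, du$.

Differentiating under the integral sign,
$$I'(b) = \int_{-\infty}^{\infty} - u e^{- 3 u^{2}} \sin{\left(b u \right)} \, du.$$

Integrate $\int_{-\infty}^{\infty} u \sin(b u)\, e^{- 3 u^{2}}\, du$ by parts with $w = \sin(b u)$ and $dv = u\, e^{- 3 u^{2}}\, du$, giving $v = - \frac{e^{- 3 u^{2}}}{6}$. The boundary term vanishes and
$$\int_{-\infty}^{\infty} u \sin(b u)\, e^{- 3 u^{2}}\, du = \frac{b}{6} \int_{-\infty}^{\infty} \cos(b u)\, e^{- 3 u^{2}}\, du,$$
so $I'(b) = - \frac{b}{6}\, I(b)$.

This is a separable first-order ODE; solving with the initial condition $I(0) = \int_{-\infty}^{\infty} e^{- 3 u^{2}}\,du = \frac{\sqrt{3} \sqrt{\pi}}{3}$ gives
$$I(b) = \frac{\sqrt{3} \sqrt{\pi} e^{- \frac{b^{2}}{12}}}{3}.$$

Setting $b = \frac{1}{4}$:
$$I = \frac{\sqrt{3} \sqrt{\pi}}{3 e^{\frac{1}{192}}}.$$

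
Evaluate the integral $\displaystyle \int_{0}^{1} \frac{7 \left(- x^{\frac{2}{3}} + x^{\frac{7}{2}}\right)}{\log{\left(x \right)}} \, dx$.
$- \log{\left(\frac{10000000}{10460353203} \right)}$

Introduce a parameter $a$ in the exponent: let $I(a) = \int_{0}^{1} \frac{7 \left(x^{\frac{7}{2}} - x^{a}\right)}{\log{\left(x \right)}} \, dx$.

Since $\dfrac{\partial}{\partial a}\,x^{a} = x^{a} \ln x$, the $\ln x$ in the denominator cancels and
$$\frac{dI}{da} = \int_{0}^{1} -7 x^{a} \, dx = -7 \left[\frac{x^{a+1}}{a+1}\right]_0^1 = - \frac{7}{a + 1}.$$

Integrating with respect to $a$ gives $I(a) = - \log{\left(\frac{128 \left(a + 1\right)^{7}}{4782969} \right)} + C$.

At $a = \frac{7}{2}$ the integrand is identically $0$, so $I(\frac{7}{2}) = 0$. The closed form gives $0$, hence $C = 0$.

Setting $a = \frac{2}{3}$:
$$I = - \log{\left(\frac{10000000}{10460353203} \right)}.$$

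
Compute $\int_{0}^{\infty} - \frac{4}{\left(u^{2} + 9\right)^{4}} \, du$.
$- \frac{5 \pi}{17496}$

Start from the standard arctangent integral
$$J(a) = \int_{0}^{\infty} - \frac{4}{a^{2} + u^{2}} \, du = - \frac{2 \pi}{a}.$$

Differentiating under the integral sign with respect to $a$,
$$\frac{dJ}{da} = \int_{0}^{\infty} \frac{8 a}{\left(a^{2} + u^{2}\right)^{2}} \, du = \frac{2 \pi}{a^{2}},$$
so $\int_{0}^{\infty} - \frac{4}{\left(a^{2} + u^{2}\right)^{2}} \, du = - \frac{\pi}{a^{3}}$.

Repeating — each differentiation of $1/(u^2+a^2)^j$ produces $-2ja/(u^2+a^2)^{j+1}$ — and dividing through by $-2ja$ at each step yields, after $3$ differentiations in total,
$$\int_{0}^{\infty} - \frac{4}{\left(a^{2} + u^{2}\right)^{4}} \, du = - \frac{5 \pi}{8 a^{7}}.$$

Setting $a = 3$:
$$I = - \frac{5 \pi}{17496}.$$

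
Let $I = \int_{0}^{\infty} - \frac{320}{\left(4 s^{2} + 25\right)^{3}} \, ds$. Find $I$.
$- \frac{6 \pi}{625}$

Begin with the known result
$$J(a) = \int_{0}^{\infty} - \frac{5}{a^{2} + s^{2}} \, ds = - \frac{5 \pi}{2 a}.$$

Differentiating under the integral sign with respect to $a$,
$$\frac{dJ}{da} = \int_{0}^{\infty} \frac{10 a}{\left(a^{2} + s^{2}\right)^{2}} \, ds = \frac{5 \pi}{2 a^{2}},$$
so $\int_{0}^{\infty} - \frac{5}{\left(a^{2} + s^{2}\right)^{2}} \, ds = - \frac{5 \pi}{4 a^{3}}$.

Repeating — each differentiation of $1/(s^2+a^2)^j$ produces $-2ja/(s^2+a^2)^{j+1}$ — and dividing through by $-2ja$ at each step yields, after $2$ differentiations in total,
$$\int_{0}^{\infty} - \frac{5}{\left(a^{2} + s^{2}\right)^{3}} \, ds = - \frac{15 \pi}{16 a^{5}}.$$

Setting $a = \frac{5}{2}$:
$$I = - \frac{6 \pi}{625}.$$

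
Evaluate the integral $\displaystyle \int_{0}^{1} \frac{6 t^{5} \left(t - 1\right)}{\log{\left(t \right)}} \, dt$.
$\log{\left(\frac{117649}{46656} \right)}$

Consider the one-parameter family: let $I(a) = \int_{0}^{1} \frac{6 \left(- t^{5} + t^{a}\right)}{\log{\left(t \right)}} \, dt$.

Since $\dfrac{\partial}{\partial a}\,t^{a} = t^{a} \ln t$, the $\ln t$ in the denominator cancels and
$$\frac{dI}{da} = \int_{0}^{1} 6 t^{a} \, dt = 6 \left[\frac{t^{a+1}}{a+1}\right]_0^1 = \frac{6}{a + 1}.$$

Integrating with respect to $a$ gives $I(a) = \log{\left(\frac{\left(a + 1\right)^{6}}{46656} \right)} + C$.

At $a = 5$ the integrand is identically $0$, so $I(5) = 0$. The closed form gives $0$, hence $C = 0$.

Setting $a = 6$:
$$I = \log{\left(\frac{117649}{46656} \right)}.$$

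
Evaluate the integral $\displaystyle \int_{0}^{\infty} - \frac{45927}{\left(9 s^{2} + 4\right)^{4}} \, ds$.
$- \frac{76545 \pi}{4096}$

Start from the standard arctangent integral
$$J(a) = \int_{0}^{\infty} - \frac{7}{a^{2} + s^{2}} \, ds = - \frac{7 \pi}{2 a}.$$

Differentiating under the integral sign with respect to $a$,
$$\frac{dJ}{da} = \int_{0}^{\infty} \frac{14 a}{\left(a^{2} + s^{2}\right)^{2}} \, ds = \frac{7 \pi}{2 a^{2}},$$
so $\int_{0}^{\infty} - \frac{7}{\left(a^{2} + s^{2}\right)^{2}} \, ds = - \frac{7 \pi}{4 a^{3}}$.

Repeating — each differentiation of $1/(s^2+a^2)^j$ produces $-2ja/(s^2+a^2)^{j+1}$ — and dividing through by $-2ja$ at each step yields, after $3$ differentiations in total,
$$\int_{0}^{\infty} - \frac{7}{\left(a^{2} + s^{2}\right)^{4}} \, ds = - \frac{35 \pi}{32 a^{7}}.$$

Setting $a = \frac{2}{3}$:
$$I = - \frac{76545 \pi}{4096}.$$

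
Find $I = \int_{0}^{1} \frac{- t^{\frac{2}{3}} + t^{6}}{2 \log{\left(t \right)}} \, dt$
$- \log{\left(5 \right)} + \frac{\log{\left(105 \right)}}{2}$

Consider the one-parameter family: let $I(a) = \int_{0}^{1} \frac{- t^{\frac{2}{3}} + t^{a}}{2 \log{\left(t \right)}} \, dt$.

Since $\dfrac{\partial}{\partial a}\,t^{a} = t^{a} \ln t$, the $\ln t$ in the denominator cancels and
$$\frac{dI}{da} = \int_{0}^{1} \frac{1}{2} t^{a} \, dt = \frac{1}{2} \left[\frac{t^{a+1}}{a+1}\right]_0^1 = \frac{1}{2 \left(a + 1\right)}.$$

Integrating with respect to $a$ gives $I(a) = \log{\left(\frac{\sqrt{15} \sqrt{a + 1}}{5} \right)} + C$.

At $a = \frac{2}{3}$ the integrand is identically $0$, so $I(\frac{2}{3}) = 0$. The closed form gives $0$, hence $C = 0$.

Setting $a = 6$:
$$I = - \log{\left(5 \right)} + \frac{\log{\left(105 \right)}}{2}.$$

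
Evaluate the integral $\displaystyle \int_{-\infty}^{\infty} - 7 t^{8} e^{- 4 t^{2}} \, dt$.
$- \frac{735 \sqrt{\pi}}{8192}$

Start from the elementary integral
$$J(a) = \int_{-\infty}^{\infty} - 7 e^{- a t^{2}} \, dt = - \frac{7 \sqrt{\pi}}{\sqrt{a}}.$$

Differentiating under the integral sign brings down a factor of $(-t^2)$:
$$\frac{dJ}{da} = \int_{-\infty}^{\infty} 7 t^{2} e^{- a t^{2}} \, dt = \frac{7 \sqrt{\pi}}{2 a^{\frac{3}{2}}}.$$

Repeating $4$ times in total — each differentiation brings down another $(-t^2)$ — gives
$$\frac{d^{4}J}{da^{4}} = \int_{-\infty}^{\infty} - 7 t^{8} e^{- a t^{2}} \, dt = - \frac{735 \sqrt{\pi}}{16 a^{\frac{9}{2}}},$$
and the integrand here is exactly the target integrand, so $I = - \frac{735 \sqrt{\pi}}{16 a^{\frac{9}{2}}}$.

Setting $a = 4$:
$$I = - \frac{735 \sqrt{\pi}}{8192}.$$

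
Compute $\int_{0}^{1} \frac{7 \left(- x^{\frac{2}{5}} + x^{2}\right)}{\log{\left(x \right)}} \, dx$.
$\log{\left(\frac{170859375}{823543} \right)}$

Consider the one-parameter family: let $I(a) = \int_{0}^{1} \frac{7 \left(x^{2} - x^{a}\right)}{\log{\left(x \right)}} \, dx$.

Since $\dfrac{\partial}{\partial a}\,x^{a} = x^{a} \ln x$, the $\ln x$ in the denominator cancels and
$$\frac{dI}{da} = \int_{0}^{1} -7 x^{a} \, dx = -7 \left[\frac{x^{a+1}}{a+1}\right]_0^1 = - \frac{7}{a + 1}.$$

Integrating with respect to $a$ gives $I(a) = \log{\left(\frac{2187}{\left(a + 1\right)^{7}} \right)} + C$.

At $a = 2$ the integrand is identically $0$, so $I(2) = 0$. The closed form gives $0$, hence $C = 0$.

Setting $a = \frac{2}{5}$:
$$I = \log{\left(\frac{170859375}{823543} \right)}.$$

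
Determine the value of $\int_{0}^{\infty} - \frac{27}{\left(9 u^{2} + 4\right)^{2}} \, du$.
$- \frac{9 \pi}{32}$

Start from the standard arctangent integral
$$J(a) = \int_{0}^{\infty} - \frac{1}{3 \left(a^{2} + u^{2}\right)} \, du = - \frac{\pi}{6 a}.$$

Differentiating under the integral sign with respect to $a$,
$$\frac{dJ}{da} = \int_{0}^{\infty} \frac{2 a}{3 \left(a^{2} + u^{2}\right)^{2}} \, du = \frac{\pi}{6 a^{2}},$$
so $\int_{0}^{\infty} - \frac{1}{3 \left(a^{2} + u^{2}\right)^{2}} \, du = - \frac{\pi}{12 a^{3}}$.

Setting $a = \frac{2}{3}$:
$$I = - \frac{9 \pi}{32}.$$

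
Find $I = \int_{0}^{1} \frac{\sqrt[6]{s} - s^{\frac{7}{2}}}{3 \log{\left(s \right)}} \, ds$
$- \log{\left(3 \right)} + \frac{\log{\left(7 \right)}}{3}$

Consider the one-parameter family: let $I(a) = \int_{0}^{1} \frac{- s^{\frac{7}{2}} + s^{a}}{3 \log{\left(s \right)}} \, ds$.

Since $\dfrac{\partial}{\partial a}\,s^{a} = s^{a} \ln s$, the $\ln s$ in the denominator cancels and
$$\frac{dI}{da} = \int_{0}^{1} \frac{1}{3} s^{a} \, ds = \frac{1}{3} \left[\frac{s^{a+1}}{a+1}\right]_0^1 = \frac{1}{3 \left(a + 1\right)}.$$

Integrating with respect to $a$ gives $I(a) = \log{\left(\frac{\sqrt[3]{6} \sqrt[3]{a + 1}}{3} \right)} + C$.

At $a = \frac{7}{2}$ the integrand is identically $0$, so $I(\frac{7}{2}) = 0$. The closed form gives $0$, hence $C = 0$.

Setting $a = \frac{1}{6}$:
$$I = - \log{\left(3 \right)} + \frac{\log{\left(7 \right)}}{3}.$$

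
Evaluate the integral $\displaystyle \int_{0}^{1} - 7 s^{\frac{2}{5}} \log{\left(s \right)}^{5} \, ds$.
$\frac{1875000}{16807}$

Consider the simpler parametrised integral
$$J(a) = \int_{0}^{1} - 7 s^{a} \, ds = - \frac{7}{a + 1}.$$

Differentiating under the integral sign brings down a factor of $\ln s$:
$$\frac{dJ}{da} = \int_{0}^{1} - 7 s^{a} \log{\left(s \right)} \, ds = \frac{7}{\left(a + 1\right)^{2}}.$$

Repeating $5$ times in total — each differentiation brings down another $\ln s$ — gives
$$\frac{d^{5}J}{da^{5}} = \int_{0}^{1} - 7 s^{a} \log{\left(s \right)}^{5} \, ds = \frac{840}{\left(a + 1\right)^{6}},$$
and the integrand here is exactly the target integrand, so $I = \frac{840}{\left(a + 1\right)^{6}}$.

Setting $a = \frac{2}{5}$:
$$I = \frac{1875000}{16807}.$$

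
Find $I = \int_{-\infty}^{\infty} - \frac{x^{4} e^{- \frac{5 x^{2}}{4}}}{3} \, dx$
$- \frac{8 \sqrt{5} \sqrt{\pi}}{125}$

Start from the elementary integral
$$J(a) = \int_{-\infty}^{\infty} - \frac{e^{- a x^{2}}}{3} \, dx = - \frac{\sqrt{\pi}}{3 \sqrt{a}}.$$

Differentiating under the integral sign brings down a factor of $(-x^2)$:
$$\frac{dJ}{da} = \int_{-\infty}^{\infty} \frac{x^{2} e^{- a x^{2}}}{3} \, dx = \frac{\sqrt{\pi}}{6 a^{\frac{3}{2}}}.$$

Repeating twice in total — each differentiation brings down another $(-x^2)$ — gives
$$\frac{d^{2}J}{da^{2}} = \int_{-\infty}^{\infty} - \frac{x^{4} e^{- a x^{2}}}{3} \, dx = - \frac{\sqrt{\pi}}{4 a^{\frac{5}{2}}},$$
and the integrand here is exactly the target integrand, so $I = - \frac{\sqrt{\pi}}{4 a^{\frac{5}{2}}}$.

Setting $a = \frac{5}{4}$:
$$I = - \frac{8 \sqrt{5} \sqrt{\pi}}{125}.$$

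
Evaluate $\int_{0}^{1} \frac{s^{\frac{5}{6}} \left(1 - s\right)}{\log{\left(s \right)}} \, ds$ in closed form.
$\log{\left(\frac{11}{17} \right)}$

Introduce a parameter $a$ in the exponent: let $I(a) = \int_{0}^{1} \frac{- s^{\frac{11}{6}} + s^{a}}{\log{\left(s \right)}} \, ds$.

Since $\dfrac{\partial}{\partial a}\,s^{a} = s^{a} \ln s$, the $\ln s$ in the denominator cancels and
$$\frac{dI}{da} = \int_{0}^{1} s^{a} \, ds = \left[\frac{s^{a+1}}{a+1}\right]_0^1 = \frac{1}{a + 1}.$$

Integrating with respect to $a$ gives $I(a) = \log{\left(\frac{6 a}{17} + \frac{6}{17} \right)} + C$.

At $a = \frac{11}{6}$ the integrand is identically $0$, so $I(\frac{11}{6}) = 0$. The closed form gives $0$, hence $C = 0$.

Setting $a = \frac{5}{6}$:
$$I = \log{\left(\frac{11}{17} \right)}.$$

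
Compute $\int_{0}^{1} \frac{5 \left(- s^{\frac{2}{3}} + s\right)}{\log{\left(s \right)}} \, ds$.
$\log{\left(\frac{7776}{3125} \right)}$

Replace the exponent $1$ by a parameter $a$: let $I(a) = \int_{0}^{1} \frac{5 \left(- s^{\frac{2}{3}} + s^{a}\right)}{\log{\left(s \right)}} \, ds$.

Since $\dfrac{\partial}{\partial a}\,s^{a} = s^{a} \ln s$, the $\ln s$ in the denominator cancels and
$$\frac{dI}{da} = \int_{0}^{1} 5 s^{a} \, ds = 5 \left[\frac{s^{a+1}}{a+1}\right]_0^1 = \frac{5}{a + 1}.$$

Integrating with respect to $a$ gives $I(a) = \log{\left(\frac{243 \left(a + 1\right)^{5}}{3125} \right)} + C$.

At $a = \frac{2}{3}$ the integrand is identically $0$, so $I(\frac{2}{3}) = 0$. The closed form gives $0$, hence $C = 0$.

Setting $a = 1$:
$$I = \log{\left(\frac{7776}{3125} \right)}.$$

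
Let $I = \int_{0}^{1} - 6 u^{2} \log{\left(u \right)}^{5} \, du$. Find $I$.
$\frac{80}{81}$

Begin with the known integral
$$J(a) = \int_{0}^{1} - 6 u^{a} \, du = - \frac{6}{a + 1}.$$

Differentiating under the integral sign brings down a factor of $\ln u$:
$$\frac{dJ}{da} = \int_{0}^{1} - 6 u^{a} \log{\left(u \right)} \, du = \frac{6}{\left(a + 1\right)^{2}}.$$

Repeating $5$ times in total — each differentiation brings down another $\ln u$ — gives
$$\frac{d^{5}J}{da^{5}} = \int_{0}^{1} - 6 u^{a} \log{\left(u \right)}^{5} \, du = \frac{720}{\left(a + 1\right)^{6}},$$
and the integrand here is exactly the target integrand, so $I = \frac{720}{\left(a + 1\right)^{6}}$.

Setting $a = 2$:
$$I = \frac{80}{81}.$$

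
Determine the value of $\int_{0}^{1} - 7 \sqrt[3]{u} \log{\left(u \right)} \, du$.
$\frac{63}{16}$

Start from the elementary integral
$$J(a) = \int_{0}^{1} - 7 u^{a} \, du = - \frac{7}{a + 1}.$$

Differentiating under the integral sign brings down a factor of $\ln u$:
$$\frac{dJ}{da} = \int_{0}^{1} - 7 u^{a} \log{\left(u \right)} \, du = \frac{7}{\left(a + 1\right)^{2}}.$$

The integral on the left is $I$, so $I = \frac{7}{\left(a + 1\right)^{2}}$.

Setting $a = \frac{1}{3}$:
$$I = \frac{63}{16}.$$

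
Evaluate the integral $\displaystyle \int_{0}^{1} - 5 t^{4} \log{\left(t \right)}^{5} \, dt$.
$\frac{24}{625}$

Start from the elementary integral
$$J(a) = \int_{0}^{1} - 5 t^{a} \, dt = - \frac{5}{a + 1}.$$

Differentiating under the integral sign brings down a factor of $\ln t$:
$$\frac{dJ}{da} = \int_{0}^{1} - 5 t^{a} \log{\left(t \right)} \, dt = \frac{5}{\left(a + 1\right)^{2}}.$$

Repeating $5$ times in total — each differentiation brings down another $\ln t$ — gives
$$\frac{d^{5}J}{da^{5}} = \int_{0}^{1} - 5 t^{a} \log{\left(t \right)}^{5} \, dt = \frac{600}{\left(a + 1\right)^{6}},$$
and the integrand here is exactly the target integrand, so $I = \frac{600}{\left(a + 1\right)^{6}}$.

Setting $a = 4$:
$$I = \frac{24}{625}.$$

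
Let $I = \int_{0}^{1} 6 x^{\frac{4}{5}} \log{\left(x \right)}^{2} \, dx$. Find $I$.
$\frac{500}{243}$

Start from the elementary integral
$$J(a) = \int_{0}^{1} 6 x^{a} \, dx = \frac{6}{a + 1}.$$

Differentiating under the integral sign brings down a factor of $\ln x$:
$$\frac{dJ}{da} = \int_{0}^{1} 6 x^{a} \log{\left(x \right)} \, dx = - \frac{6}{\left(a + 1\right)^{2}}.$$

Repeating twice in total — each differentiation brings down another $\ln x$ — gives
$$\frac{d^{2}J}{da^{2}} = \int_{0}^{1} 6 x^{a} \log{\left(x \right)}^{2} \, dx = \frac{12}{\left(a + 1\right)^{3}},$$
and the integrand here is exactly the target integrand, so $I = \frac{12}{\left(a + 1\right)^{3}}$.

Setting $a = \frac{4}{5}$:
$$I = \frac{500}{243}.$$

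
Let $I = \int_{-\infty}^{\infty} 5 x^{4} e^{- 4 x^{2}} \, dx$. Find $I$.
$\frac{15 \sqrt{\pi}}{128}$

Consider the simpler parametrised integral
$$J(a) = \int_{-\infty}^{\infty} 5 e^{- a x^{2}} \, dx = \frac{5 \sqrt{\pi}}{\sqrt{a}}.$$

Differentiating under the integral sign brings down a factor of $(-x^2)$:
$$\frac{dJ}{da} = \int_{-\infty}^{\infty} - 5 x^{2} e^{- a x^{2}} \, dx = - \frac{5 \sqrt{\pi}}{2 a^{\frac{3}{2}}}.$$

Repeating twice in total — each differentiation brings down another $(-x^2)$ — gives
$$\frac{d^{2}J}{da^{2}} = \int_{-\infty}^{\infty} 5 x^{4} e^{- a x^{2}} \, dx = \frac{15 \sqrt{\pi}}{4 a^{\frac{5}{2}}},$$
and the integrand here is exactly the target integrand, so $I = \frac{15 \sqrt{\pi}}{4 a^{\frac{5}{2}}}$.

Setting $a = 4$:
$$I = \frac{15 \sqrt{\pi}}{128}.$$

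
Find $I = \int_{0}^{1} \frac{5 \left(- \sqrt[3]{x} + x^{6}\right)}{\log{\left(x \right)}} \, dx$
$\log{\left(\frac{4084101}{1024} \right)}$

Consider the one-parameter family: let $I(a) = \int_{0}^{1} \frac{5 \left(- \sqrt[3]{x} + x^{a}\right)}{\log{\left(x \right)}} \, dx$.

Since $\dfrac{\partial}{\partial a}\,x^{a} = x^{a} \ln x$, the $\ln x$ in the denominator cancels and
$$\frac{dI}{da} = \int_{0}^{1} 5 x^{a} \, dx = 5 \left[\frac{x^{a+1}}{a+1}\right]_0^1 = \frac{5}{a + 1}.$$

Integrating with respect to $a$ gives $I(a) = \log{\left(\frac{243 \left(a + 1\right)^{5}}{1024} \right)} + C$.

At $a = \frac{1}{3}$ the integrand is identically $0$, so $I(\frac{1}{3}) = 0$. The closed form gives $0$, hence $C = 0$.

Setting $a = 6$:
$$I = \log{\left(\frac{4084101}{1024} \right)}.$$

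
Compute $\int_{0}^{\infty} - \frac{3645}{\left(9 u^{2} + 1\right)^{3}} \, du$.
$- \frac{3645 \pi}{16}$

Start from the standard arctangent integral
$$J(a) = \int_{0}^{\infty} - \frac{5}{a^{2} + u^{2}} \, du = - \frac{5 \pi}{2 a}.$$

Differentiating under the integral sign with respect to $a$,
$$\frac{dJ}{da} = \int_{0}^{\infty} \frac{10 a}{\left(a^{2} + u^{2}\right)^{2}} \, du = \frac{5 \pi}{2 a^{2}},$$
so $\int_{0}^{\infty} - \frac{5}{\left(a^{2} + u^{2}\right)^{2}} \, du = - \frac{5 \pi}{4 a^{3}}$.

Repeating — each differentiation of $1/(u^2+a^2)^j$ produces $-2ja/(u^2+a^2)^{j+1}$ — and dividing through by $-2ja$ at each step yields, after $2$ differentiations in total,
$$\int_{0}^{\infty} - \frac{5}{\left(a^{2} + u^{2}\right)^{3}} \, du = - \frac{15 \pi}{16 a^{5}}.$$

Setting $a = \frac{1}{3}$:
$$I = - \frac{3645 \pi}{16}.$$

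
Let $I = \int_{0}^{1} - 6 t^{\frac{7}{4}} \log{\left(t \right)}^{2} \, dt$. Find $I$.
$- \frac{768}{1331}$

Start from the elementary integral
$$J(a) = \int_{0}^{1} - 6 t^{a} \, dt = - \frac{6}{a + 1}.$$

Differentiating under the integral sign brings down a factor of $\ln t$:
$$\frac{dJ}{da} = \int_{0}^{1} - 6 t^{a} \log{\left(t \right)} \, dt = \frac{6}{\left(a + 1\right)^{2}}.$$

Repeating twice in total — each differentiation brings down another $\ln t$ — gives
$$\frac{d^{2}J}{da^{2}} = \int_{0}^{1} - 6 t^{a} \log{\left(t \right)}^{2} \, dt = - \frac{12}{\left(a + 1\right)^{3}},$$
and the integrand here is exactly the target integrand, so $I = - \frac{12}{\left(a + 1\right)^{3}}$.

Setting $a = \frac{7}{4}$:
$$I = - \frac{768}{1331}.$$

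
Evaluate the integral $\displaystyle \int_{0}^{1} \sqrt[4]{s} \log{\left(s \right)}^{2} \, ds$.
$\frac{128}{125}$

Start from the elementary integral
$$J(a) = \int_{0}^{1} s^{a} \, ds = \frac{1}{a + 1}.$$

Differentiating under the integral sign brings down a factor of $\ln s$:
$$\frac{dJ}{da} = \int_{0}^{1} s^{a} \log{\left(s \right)} \, ds = - \frac{1}{\left(a + 1\right)^{2}}.$$

Repeating twice in total — each differentiation brings down another $\ln s$ — gives
$$\frac{d^{2}J}{da^{2}} = \int_{0}^{1} s^{a} \log{\left(s \right)}^{2} \, ds = \frac{2}{\left(a + 1\right)^{3}},$$
and the integrand here is exactly the target integrand, so $I = \frac{2}{\left(a + 1\right)^{3}}$.

Setting $a = \frac{1}{4}$:
$$I = \frac{128}{125}.$$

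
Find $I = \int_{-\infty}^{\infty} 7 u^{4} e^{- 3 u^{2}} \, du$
$\frac{7 \sqrt{3} \sqrt{\pi}}{36}$

Consider the simpler parametrised integral
$$J(a) = \int_{-\infty}^{\infty} 7 e^{- a u^{2}} \, du = \frac{7 \sqrt{\pi}}{\sqrt{a}}.$$

Differentiating under the integral sign brings down a factor of $(-u^2)$:
$$\frac{dJ}{da} = \int_{-\infty}^{\infty} - 7 u^{2} e^{- a u^{2}} \, du = - \frac{7 \sqrt{\pi}}{2 a^{\frac{3}{2}}}.$$

Repeating twice in total — each differentiation brings down another $(-u^2)$ — gives
$$\frac{d^{2}J}{da^{2}} = \int_{-\infty}^{\infty} 7 u^{4} e^{- a u^{2}} \, du = \frac{21 \sqrt{\pi}}{4 a^{\frac{5}{2}}},$$
and the integrand here is exactly the target integrand, so $I = \frac{21 \sqrt{\pi}}{4 a^{\frac{5}{2}}}$.

Setting $a = 3$:
$$I = \frac{7 \sqrt{3} \sqrt{\pi}}{36}.$$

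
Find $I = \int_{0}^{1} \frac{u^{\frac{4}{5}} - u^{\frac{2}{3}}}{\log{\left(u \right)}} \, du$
$- \log{\left(\frac{25}{27} \right)}$

Introduce a parameter $a$ in the exponent: let $I(a) = \int_{0}^{1} \frac{u^{\frac{4}{5}} - u^{a}}{\log{\left(u \right)}} \, du$.

Since $\dfrac{\partial}{\partial a}\,u^{a} = u^{a} \ln u$, the $\ln u$ in the denominator cancels and
$$\frac{dI}{da} = \int_{0}^{1} -1 u^{a} \, du = -1 \left[\frac{u^{a+1}}{a+1}\right]_0^1 = - \frac{1}{a + 1}.$$

Integrating with respect to $a$ gives $I(a) = - \log{\left(\frac{5 a}{9} + \frac{5}{9} \right)} + C$.

At $a = \frac{4}{5}$ the integrand is identically $0$, so $I(\frac{4}{5}) = 0$. The closed form gives $0$, hence $C = 0$.

Setting $a = \frac{2}{3}$:
$$I = - \log{\left(\frac{25}{27} \right)}.$$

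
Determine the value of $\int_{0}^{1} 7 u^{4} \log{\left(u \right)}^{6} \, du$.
$\frac{1008}{15625}$

Begin with the known integral
$$J(a) = \int_{0}^{1} 7 u^{a} \, du = \frac{7}{a + 1}.$$

Differentiating under the integral sign brings down a factor of $\ln u$:
$$\frac{dJ}{da} = \int_{0}^{1} 7 u^{a} \log{\left(u \right)} \, du = - \frac{7}{\left(a + 1\right)^{2}}.$$

Repeating $6$ times in total — each differentiation brings down another $\ln u$ — gives
$$\frac{d^{6}J}{da^{6}} = \int_{0}^{1} 7 u^{a} \log{\left(u \right)}^{6} \, du = \frac{5040}{\left(a + 1\right)^{7}},$$
and the integrand here is exactly the target integrand, so $I = \frac{5040}{\left(a + 1\right)^{7}}$.

Setting $a = 4$:
$$I = \frac{1008}{15625}.$$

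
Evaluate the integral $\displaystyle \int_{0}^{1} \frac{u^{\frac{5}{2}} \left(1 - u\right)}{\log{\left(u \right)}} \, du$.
$\log{\left(\frac{7}{9} \right)}$

Introduce a parameter $a$ in the exponent: let $I(a) = \int_{0}^{1} \frac{- u^{\frac{7}{2}} + u^{a}}{\log{\left(u \right)}} \, du$.

Since $\dfrac{\partial}{\partial a}\,u^{a} = u^{a} \ln u$, the $\ln u$ in the denominator cancels and
$$\frac{dI}{da} = \int_{0}^{1} u^{a} \, du = \left[\frac{u^{a+1}}{a+1}\right]_0^1 = \frac{1}{a + 1}.$$

Integrating with respect to $a$ gives $I(a) = \log{\left(\frac{2 a}{9} + \frac{2}{9} \right)} + C$.

At $a = \frac{7}{2}$ the integrand is identically $0$, so $I(\frac{7}{2}) = 0$. The closed form gives $0$, hence $C = 0$.

Setting $a = \frac{5}{2}$:
$$I = \log{\left(\frac{7}{9} \right)}.$$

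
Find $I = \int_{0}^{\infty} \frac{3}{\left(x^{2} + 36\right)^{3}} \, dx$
$\frac{\pi}{13824}$

Recall the elementary integral
$$J(a) = \int_{0}^{\infty} \frac{3}{a^{2} + x^{2}} \, dx = \frac{3 \pi}{2 a}.$$

Differentiating under the integral sign with respect to $a$,
$$\frac{dJ}{da} = \int_{0}^{\infty} - \frac{6 a}{\left(a^{2} + x^{2}\right)^{2}} \, dx = - \frac{3 \pi}{2 a^{2}},$$
so $\int_{0}^{\infty} \frac{3}{\left(a^{2} + x^{2}\right)^{2}} \, dx = \frac{3 \pi}{4 a^{3}}$.

Repeating — each differentiation of $1/(x^2+a^2)^j$ produces $-2ja/(x^2+a^2)^{j+1}$ — and dividing through by $-2ja$ at each step yields, after $2$ differentiations in total,
$$\int_{0}^{\infty} \frac{3}{\left(a^{2} + x^{2}\right)^{3}} \, dx = \frac{9 \pi}{16 a^{5}}.$$

Setting $a = 6$:
$$I = \frac{\pi}{13824}.$$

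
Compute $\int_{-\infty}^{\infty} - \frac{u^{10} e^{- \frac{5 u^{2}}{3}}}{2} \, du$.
$- \frac{45927 \sqrt{15} \sqrt{\pi}}{200000}$

Consider the simpler parametrised integral
$$J(a) = \int_{-\infty}^{\infty} - \frac{e^{- a u^{2}}}{2} \, du = - \frac{\sqrt{\pi}}{2 \sqrt{a}}.$$

Differentiating under the integral sign brings down a factor of $(-u^2)$:
$$\frac{dJ}{da} = \int_{-\infty}^{\infty} \frac{u^{2} e^{- a u^{2}}}{2} \, du = \frac{\sqrt{\pi}}{4 a^{\frac{3}{2}}}.$$

Repeating $5$ times in total — each differentiation brings down another $(-u^2)$ — gives
$$\frac{d^{5}J}{da^{5}} = \int_{-\infty}^{\infty} \frac{u^{10} e^{- a u^{2}}}{2} \, du = \frac{945 \sqrt{\pi}}{64 a^{\frac{11}{2}}},$$
and the integrand here is $(-1)^{5}$ times the target integrand, so $I = (-1)^{5}\,\frac{d^{5}J}{da^{5}} = - \frac{945 \sqrt{\pi}}{64 a^{\frac{11}{2}}}$.

Setting $a = \frac{5}{3}$:
$$I = - \frac{45927 \sqrt{15} \sqrt{\pi}}{200000}.$$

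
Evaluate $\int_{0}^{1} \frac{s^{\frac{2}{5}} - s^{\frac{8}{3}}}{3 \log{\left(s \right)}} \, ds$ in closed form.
$- \frac{\log{\left(55 \right)}}{3} + \frac{\log{\left(21 \right)}}{3}$

Replace the exponent $\frac{2}{5}$ by a parameter $a$: let $I(a) = \int_{0}^{1} \frac{- s^{\frac{8}{3}} + s^{a}}{3 \log{\left(s \right)}} \, ds$.

Since $\dfrac{\partial}{\partial a}\,s^{a} = s^{a} \ln s$, the $\ln s$ in the denominator cancels and
$$\frac{dI}{da} = \int_{0}^{1} \frac{1}{3} s^{a} \, ds = \frac{1}{3} \left[\frac{s^{a+1}}{a+1}\right]_0^1 = \frac{1}{3 \left(a + 1\right)}.$$

Integrating with respect to $a$ gives $I(a) = \frac{\log{\left(a + 1 \right)}}{3} - \frac{\log{\left(11 \right)}}{3} + \frac{\log{\left(3 \right)}}{3} + C$.

At $a = \frac{8}{3}$ the integrand is identically $0$, so $I(\frac{8}{3}) = 0$. The closed form gives $0$, hence $C = 0$.

Setting $a = \frac{2}{5}$:
$$I = - \frac{\log{\left(55 \right)}}{3} + \frac{\log{\left(21 \right)}}{3}.$$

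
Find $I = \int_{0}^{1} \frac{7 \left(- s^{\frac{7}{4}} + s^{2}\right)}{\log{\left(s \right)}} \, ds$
$\log{\left(\frac{35831808}{19487171} \right)}$

Replace the exponent $\frac{7}{4}$ by a parameter $a$: let $I(a) = \int_{0}^{1} \frac{7 \left(s^{2} - s^{a}\right)}{\log{\left(s \right)}} \, ds$.

Since $\dfrac{\partial}{\partial a}\,s^{a} = s^{a} \ln s$, the $\ln s$ in the denominator cancels and
$$\frac{dI}{da} = \int_{0}^{1} -7 s^{a} \, ds = -7 \left[\frac{s^{a+1}}{a+1}\right]_0^1 = - \frac{7}{a + 1}.$$

Integrating with respect to $a$ gives $I(a) = \log{\left(\frac{2187}{\left(a + 1\right)^{7}} \right)} + C$.

At $a = 2$ the integrand is identically $0$, so $I(2) = 0$. The closed form gives $0$, hence $C = 0$.

Setting $a = \frac{7}{4}$:
$$I = \log{\left(\frac{35831808}{19487171} \right)}.$$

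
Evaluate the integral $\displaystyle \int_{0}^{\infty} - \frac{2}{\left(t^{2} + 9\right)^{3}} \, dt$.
$- \frac{\pi}{648}$

Begin with the known result
$$J(a) = \int_{0}^{\infty} - \frac{2}{a^{2} + t^{2}} \, dt = - \frac{\pi}{a}.$$

Differentiating under the integral sign with respect to $a$,
$$\frac{dJ}{da} = \int_{0}^{\infty} \frac{4 a}{\left(a^{2} + t^{2}\right)^{2}} \, dt = \frac{\pi}{a^{2}},$$
so $\int_{0}^{\infty} - \frac{2}{\left(a^{2} + t^{2}\right)^{2}} \, dt = - \frac{\pi}{2 a^{3}}$.

Repeating — each differentiation of $1/(t^2+a^2)^j$ produces $-2ja/(t^2+a^2)^{j+1}$ — and dividing through by $-2ja$ at each step yields, after $2$ differentiations in total,
$$\int_{0}^{\infty} - \frac{2}{\left(a^{2} + t^{2}\right)^{3}} \, dt = - \frac{3 \pi}{8 a^{5}}.$$

Setting $a = 3$:
$$I = - \frac{\pi}{648}.$$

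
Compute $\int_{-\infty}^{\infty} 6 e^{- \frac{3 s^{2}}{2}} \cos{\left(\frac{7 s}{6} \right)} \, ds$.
$\frac{2 \sqrt{6} \sqrt{\pi}}{e^{\frac{49}{216}}}$

Define $I(b) = \int_{-\infty}^{\infty} 6 e^{- \frac{3 s^{2}}{2}} \cos{\left(b s \right)} \, ds$.

Differentiating under the integral sign,
$$I'(b) = \int_{-\infty}^{\infty} - 6 s e^{- \frac{3 s^{2}}{2}} \sin{\left(b s \right)} \, ds.$$

Integrate $\int_{-\infty}^{\infty} s \sin(b s)\, e^{- \frac{3 s^{2}}{2}}\, ds$ by parts with $u = \sin(b s)$ and $dv = s\, e^{- \frac{3 s^{2}}{2}}\, ds$, giving $v = - \frac{e^{- \frac{3 s^{2}}{2}}}{3}$. The boundary term vanishes and
$$\int_{-\infty}^{\infty} s \sin(b s)\, e^{- \frac{3 s^{2}}{2}}\, ds = \frac{b}{3} \int_{-\infty}^{\infty} \cos(b s)\, e^{- \frac{3 s^{2}}{2}}\, ds,$$
so $I'(b) = - \frac{b}{3}\, I(b)$.

This is a separable first-order ODE; solving with the initial condition $I(0) = \int_{-\infty}^{\infty} 6 e^{- \frac{3 s^{2}}{2}}\,ds = 2 \sqrt{6} \sqrt{\pi}$ gives
$$I(b) = 2 \sqrt{6} \sqrt{\pi} e^{- \frac{b^{2}}{6}}.$$

Setting $b = \frac{7}{6}$:
$$I = \frac{2 \sqrt{6} \sqrt{\pi}}{e^{\frac{49}{216}}}.$$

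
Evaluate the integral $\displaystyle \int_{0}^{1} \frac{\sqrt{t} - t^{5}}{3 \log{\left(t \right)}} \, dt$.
$\log{\left(\frac{\sqrt[3]{2}}{2} \right)}$

Introduce a parameter $a$ in the exponent: let $I(a) = \int_{0}^{1} \frac{\sqrt{t} - t^{a}}{3 \log{\left(t \right)}} \, dt$.

Since $\dfrac{\partial}{\partial a}\,t^{a} = t^{a} \ln t$, the $\ln t$ in the denominator cancels and
$$\frac{dI}{da} = \int_{0}^{1} - \frac{1}{3} t^{a} \, dt = - \frac{1}{3} \left[\frac{t^{a+1}}{a+1}\right]_0^1 = - \frac{1}{3 a + 3}.$$

Integrating with respect to $a$ gives $I(a) = - \frac{\log{\left(a + 1 \right)}}{3} - \frac{\log{\left(2 \right)}}{3} + \frac{\log{\left(3 \right)}}{3} + C$.

At $a = \frac{1}{2}$ the integrand is identically $0$, so $I(\frac{1}{2}) = 0$. The closed form gives $0$, hence $C = 0$.

Setting $a = 5$:
$$I = \log{\left(\frac{\sqrt[3]{2}}{2} \right)}.$$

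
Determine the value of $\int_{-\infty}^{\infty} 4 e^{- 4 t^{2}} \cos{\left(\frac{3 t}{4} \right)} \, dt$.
$\frac{2 \sqrt{\pi}}{e^{\frac{9}{256}}}$

Define $I(b) = \int_{-\infty}^{\infty} 4 e^{- 4 t^{2}} \cos{\left(b t \right)} \, dt$.

Differentiating under the integral sign,
$$I'(b) = \int_{-\infty}^{\infty} - 4 t e^{- 4 t^{2}} \sin{\left(b t \right)} \, dt.$$

Integrate $\int_{-\infty}^{\infty} t \sin(b t)\, e^{- 4 t^{2}}\, dt$ by parts with $u = \sin(b t)$ and $dv = t\, e^{- 4 t^{2}}\, dt$, giving $v = - \frac{e^{- 4 t^{2}}}{8}$. The boundary term vanishes and
$$\int_{-\infty}^{\infty} t \sin(b t)\, e^{- 4 t^{2}}\, dt = \frac{b}{8} \int_{-\infty}^{\infty} \cos(b t)\, e^{- 4 t^{2}}\, dt,$$
so $I'(b) = - \frac{b}{8}\, I(b)$.

This is a separable first-order ODE; solving with the initial condition $I(0) = \int_{-\infty}^{\infty} 4 e^{- 4 t^{2}}\,dt = 2 \sqrt{\pi}$ gives
$$I(b) = 2 \sqrt{\pi} e^{- \frac{b^{2}}{16}}.$$

Setting $b = \frac{3}{4}$:
$$I = \frac{2 \sqrt{\pi}}{e^{\frac{9}{256}}}.$$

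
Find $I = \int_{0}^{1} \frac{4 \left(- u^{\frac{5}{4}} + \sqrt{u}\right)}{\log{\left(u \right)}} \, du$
$- \log{\left(\frac{81}{16} \right)}$

Replace the exponent $\frac{5}{4}$ by a parameter $a$: let $I(a) = \int_{0}^{1} \frac{4 \left(\sqrt{u} - u^{a}\right)}{\log{\left(u \right)}} \, du$.

Since $\dfrac{\partial}{\partial a}\,u^{a} = u^{a} \ln u$, the $\ln u$ in the denominator cancels and
$$\frac{dI}{da} = \int_{0}^{1} -4 u^{a} \, du = -4 \left[\frac{u^{a+1}}{a+1}\right]_0^1 = - \frac{4}{a + 1}.$$

Integrating with respect to $a$ gives $I(a) = - \log{\left(\frac{16 \left(a + 1\right)^{4}}{81} \right)} + C$.

At $a = \frac{1}{2}$ the integrand is identically $0$, so $I(\frac{1}{2}) = 0$. The closed form gives $0$, hence $C = 0$.

Setting $a = \frac{5}{4}$:
$$I = - \log{\left(\frac{81}{16} \right)}.$$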